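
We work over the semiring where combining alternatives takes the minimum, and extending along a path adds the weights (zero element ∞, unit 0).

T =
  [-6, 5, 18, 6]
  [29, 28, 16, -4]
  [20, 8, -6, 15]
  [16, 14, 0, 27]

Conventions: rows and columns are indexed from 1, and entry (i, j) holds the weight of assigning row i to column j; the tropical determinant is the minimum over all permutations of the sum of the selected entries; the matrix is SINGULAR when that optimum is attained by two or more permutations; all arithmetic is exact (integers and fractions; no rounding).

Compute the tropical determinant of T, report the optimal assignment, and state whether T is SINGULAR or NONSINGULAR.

σ = (1, 2, 3, 4): (-6) + 28 + (-6) + 27 = 43
σ = (1, 2, 4, 3): (-6) + 28 + 15 + 0 = 37
σ = (1, 3, 2, 4): (-6) + 16 + 8 + 27 = 45
σ = (1, 3, 4, 2): (-6) + 16 + 15 + 14 = 39
σ = (1, 4, 2, 3): (-6) + (-4) + 8 + 0 = -2
σ = (1, 4, 3, 2): (-6) + (-4) + (-6) + 14 = -2
σ = (2, 1, 3, 4): 5 + 29 + (-6) + 27 = 55
σ = (2, 1, 4, 3): 5 + 29 + 15 + 0 = 49
σ = (2, 3, 1, 4): 5 + 16 + 20 + 27 = 68
σ = (2, 3, 4, 1): 5 + 16 + 15 + 16 = 52
σ = (2, 4, 1, 3): 5 + (-4) + 20 + 0 = 21
σ = (2, 4, 3, 1): 5 + (-4) + (-6) + 16 = 11
σ = (3, 1, 2, 4): 18 + 29 + 8 + 27 = 82
σ = (3, 1, 4, 2): 18 + 29 + 15 + 14 = 76
σ = (3, 2, 1, 4): 18 + 28 + 20 + 27 = 93
σ = (3, 2, 4, 1): 18 + 28 + 15 + 16 = 77
σ = (3, 4, 1, 2): 18 + (-4) + 20 + 14 = 48
σ = (3, 4, 2, 1): 18 + (-4) + 8 + 16 = 38
σ = (4, 1, 2, 3): 6 + 29 + 8 + 0 = 43
σ = (4, 1, 3, 2): 6 + 29 + (-6) + 14 = 43
σ = (4, 2, 1, 3): 6 + 28 + 20 + 0 = 54
σ = (4, 2, 3, 1): 6 + 28 + (-6) + 16 = 44
σ = (4, 3, 1, 2): 6 + 16 + 20 + 14 = 56
σ = (4, 3, 2, 1): 6 + 16 + 8 + 16 = 46
Optimal value attained by: σ = (1, 4, 2, 3).
Answer: det⊕(T) = -2; verdict: SINGULAR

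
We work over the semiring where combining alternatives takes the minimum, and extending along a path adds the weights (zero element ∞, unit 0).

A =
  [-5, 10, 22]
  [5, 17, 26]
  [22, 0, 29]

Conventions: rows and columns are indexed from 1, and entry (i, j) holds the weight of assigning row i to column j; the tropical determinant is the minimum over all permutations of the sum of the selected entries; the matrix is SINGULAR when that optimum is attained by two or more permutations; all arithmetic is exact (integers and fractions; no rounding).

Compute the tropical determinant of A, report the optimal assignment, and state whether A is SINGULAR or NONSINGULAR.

σ = (1, 2, 3): (-5) + 17 + 29 = 41
σ = (1, 3, 2): (-5) + 26 + 0 = 21
σ = (2, 1, 3): 10 + 5 + 29 = 44
σ = (2, 3, 1): 10 + 26 + 22 = 58
σ = (3, 1, 2): 22 + 5 + 0 = 27
σ = (3, 2, 1): 22 + 17 + 22 = 61
Optimal value attained by: σ = (1, 3, 2).
Answer: det⊕(A) = 21; verdict: NONSINGULAR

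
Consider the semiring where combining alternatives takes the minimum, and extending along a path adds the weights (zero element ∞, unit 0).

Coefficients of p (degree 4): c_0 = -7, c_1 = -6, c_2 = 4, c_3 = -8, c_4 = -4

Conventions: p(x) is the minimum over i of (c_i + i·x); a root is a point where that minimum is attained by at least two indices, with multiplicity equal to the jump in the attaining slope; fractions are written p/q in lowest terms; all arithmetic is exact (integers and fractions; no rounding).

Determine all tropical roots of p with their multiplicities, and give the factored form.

hull edge (i=0, c=-7) to (i=3, c=-8): slope -1/3, span 3
hull edge (i=3, c=-8) to (i=4, c=-4): slope 4, span 1
Factored form: p(x) = -4 ⊗ (x ⊕ (-4)) ⊗ (x ⊕ 1/3) ⊗ (x ⊕ 1/3) ⊗ (x ⊕ 1/3)
Answer: roots = -4 (mult 1), 1/3 (mult 3)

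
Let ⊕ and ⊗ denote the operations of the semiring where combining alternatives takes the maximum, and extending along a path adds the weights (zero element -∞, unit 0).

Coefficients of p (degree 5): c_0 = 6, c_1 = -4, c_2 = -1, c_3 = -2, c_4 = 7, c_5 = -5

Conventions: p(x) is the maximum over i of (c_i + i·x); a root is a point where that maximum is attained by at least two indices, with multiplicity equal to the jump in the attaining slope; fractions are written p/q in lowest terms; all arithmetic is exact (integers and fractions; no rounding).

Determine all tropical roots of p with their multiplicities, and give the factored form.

hull edge (i=0, c=6) to (i=4, c=7): slope 1/4, span 4
hull edge (i=4, c=7) to (i=5, c=-5): slope -12, span 1
Factored form: p(x) = -5 ⊗ (x ⊕ (-1/4)) ⊗ (x ⊕ (-1/4)) ⊗ (x ⊕ (-1/4)) ⊗ (x ⊕ (-1/4)) ⊗ (x ⊕ 12)
Answer: roots = -1/4 (mult 4), 12 (mult 1)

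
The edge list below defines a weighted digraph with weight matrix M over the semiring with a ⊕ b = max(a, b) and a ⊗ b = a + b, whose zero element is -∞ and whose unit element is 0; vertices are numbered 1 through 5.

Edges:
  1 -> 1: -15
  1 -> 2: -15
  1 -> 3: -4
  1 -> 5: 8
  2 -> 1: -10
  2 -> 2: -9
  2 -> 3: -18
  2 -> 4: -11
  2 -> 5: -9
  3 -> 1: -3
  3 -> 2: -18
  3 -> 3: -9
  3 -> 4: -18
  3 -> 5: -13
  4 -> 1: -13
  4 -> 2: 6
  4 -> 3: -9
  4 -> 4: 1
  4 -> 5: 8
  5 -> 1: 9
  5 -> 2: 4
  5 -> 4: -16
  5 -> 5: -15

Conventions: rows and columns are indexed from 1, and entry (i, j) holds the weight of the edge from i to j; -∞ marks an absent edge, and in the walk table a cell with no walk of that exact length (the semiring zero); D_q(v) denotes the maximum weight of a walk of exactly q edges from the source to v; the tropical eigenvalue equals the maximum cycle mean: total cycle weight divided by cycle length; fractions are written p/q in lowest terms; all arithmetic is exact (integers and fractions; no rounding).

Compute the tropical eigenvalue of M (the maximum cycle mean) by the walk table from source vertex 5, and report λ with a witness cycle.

q=0: [-∞, -∞, -∞, -∞, 0]
q=1: [9, 4, -∞, -16, -15]
q=2: [-6, -5, 5, -7, 17]
q=3: [26, 21, -4, 1, 2]
q=4: [11, 12, 22, 10, 34]
q=5: [43, 38, 13, 18, 19]
Optimal cycle mean attained by: cycle 1->5->1, total 8 + 9, length 2.
Answer: λ = 17/2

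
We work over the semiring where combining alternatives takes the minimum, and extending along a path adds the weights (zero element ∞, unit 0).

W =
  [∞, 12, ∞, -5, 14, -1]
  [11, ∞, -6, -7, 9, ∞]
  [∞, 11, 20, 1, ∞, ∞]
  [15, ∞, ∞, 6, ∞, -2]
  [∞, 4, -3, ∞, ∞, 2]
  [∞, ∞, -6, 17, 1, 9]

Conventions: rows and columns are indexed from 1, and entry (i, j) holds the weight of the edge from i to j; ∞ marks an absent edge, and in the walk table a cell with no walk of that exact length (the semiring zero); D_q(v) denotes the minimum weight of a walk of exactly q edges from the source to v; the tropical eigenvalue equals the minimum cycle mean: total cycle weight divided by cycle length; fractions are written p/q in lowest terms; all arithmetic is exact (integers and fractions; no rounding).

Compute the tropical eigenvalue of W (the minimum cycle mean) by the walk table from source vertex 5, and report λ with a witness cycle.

q=0: [∞, ∞, ∞, ∞, 0, ∞]
q=1: [∞, 4, -3, ∞, ∞, 2]
q=2: [15, 8, -4, -3, 3, 11]
q=3: [12, 7, 0, -3, 12, -5]
q=4: [12, 11, -11, 0, -4, -5]
q=5: [15, 0, -11, -10, -4, -2]
q=6: [5, 0, -8, -10, -1, -12]
Optimal cycle mean attained by: cycle 3->4->6->3, total 1 + (-2) + (-6), length 3.
Answer: λ = -7/3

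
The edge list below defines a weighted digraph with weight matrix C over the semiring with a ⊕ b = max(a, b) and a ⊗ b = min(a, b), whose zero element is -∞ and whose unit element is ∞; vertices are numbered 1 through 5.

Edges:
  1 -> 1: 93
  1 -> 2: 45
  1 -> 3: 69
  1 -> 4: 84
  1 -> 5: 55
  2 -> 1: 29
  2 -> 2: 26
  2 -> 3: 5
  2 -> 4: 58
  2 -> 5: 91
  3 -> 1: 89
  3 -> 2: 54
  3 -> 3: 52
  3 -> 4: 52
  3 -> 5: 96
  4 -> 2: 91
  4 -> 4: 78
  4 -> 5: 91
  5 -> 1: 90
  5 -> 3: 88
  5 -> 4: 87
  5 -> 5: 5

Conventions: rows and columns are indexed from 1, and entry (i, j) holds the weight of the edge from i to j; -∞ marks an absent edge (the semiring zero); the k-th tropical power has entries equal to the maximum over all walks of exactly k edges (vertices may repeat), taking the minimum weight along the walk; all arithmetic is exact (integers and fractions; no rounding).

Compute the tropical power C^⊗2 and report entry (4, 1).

C^⊗2:
  [93, 84, 69, 84, 84]
  [90, 58, 88, 87, 58]
  [90, 52, 88, 87, 55]
  [90, 78, 88, 87, 91]
  [90, 87, 69, 84, 88]
Key observation: the optimum is the walk 4->5->1, with weight 91 min 90 = 90.
Optimal value attained by: walk 4->5->1.
Answer: (C^⊗2)[4][1] = 90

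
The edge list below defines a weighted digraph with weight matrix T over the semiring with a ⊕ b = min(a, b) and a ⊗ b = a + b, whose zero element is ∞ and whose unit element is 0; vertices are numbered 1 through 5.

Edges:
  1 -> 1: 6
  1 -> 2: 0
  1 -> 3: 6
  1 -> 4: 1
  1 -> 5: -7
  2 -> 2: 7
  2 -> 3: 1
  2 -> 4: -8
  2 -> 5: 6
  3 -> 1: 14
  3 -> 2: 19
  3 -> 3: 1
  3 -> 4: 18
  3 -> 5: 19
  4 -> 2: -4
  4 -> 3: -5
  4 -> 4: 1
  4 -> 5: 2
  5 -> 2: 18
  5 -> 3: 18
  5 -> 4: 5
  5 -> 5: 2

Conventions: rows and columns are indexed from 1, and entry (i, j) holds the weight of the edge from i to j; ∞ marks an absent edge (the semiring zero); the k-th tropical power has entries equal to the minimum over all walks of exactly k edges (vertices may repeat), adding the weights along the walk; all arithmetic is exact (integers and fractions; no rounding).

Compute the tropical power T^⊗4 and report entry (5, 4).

T^⊗2:
  [12, -3, -4, -8, -5]
  [15, -12, -13, -7, -6]
  [15, 14, 2, 11, 7]
  [9, -3, -4, -12, 2]
  [32, 1, 0, 6, 4]
T^⊗3:
  [10, -12, -13, -11, -6]
  [1, -11, -12, -20, -6]
  [16, 7, 3, 6, 8]
  [10, -16, -17, -11, -10]
  [14, 2, 1, -7, 6]
T^⊗4:
  [1, -15, -16, -20, -9]
  [2, -24, -25, -19, -18]
  [17, 2, 1, -1, 8]
  [-3, -15, -16, -24, -10]
  [15, -11, -12, -6, -5]
Key observation: the optimum is the walk 5->4->2->4->4, with weight 5 + (-4) + (-8) + 1 = -6.
Optimal value attained by: walk 5->4->2->4->4.
Answer: (T^⊗4)[5][4] = -6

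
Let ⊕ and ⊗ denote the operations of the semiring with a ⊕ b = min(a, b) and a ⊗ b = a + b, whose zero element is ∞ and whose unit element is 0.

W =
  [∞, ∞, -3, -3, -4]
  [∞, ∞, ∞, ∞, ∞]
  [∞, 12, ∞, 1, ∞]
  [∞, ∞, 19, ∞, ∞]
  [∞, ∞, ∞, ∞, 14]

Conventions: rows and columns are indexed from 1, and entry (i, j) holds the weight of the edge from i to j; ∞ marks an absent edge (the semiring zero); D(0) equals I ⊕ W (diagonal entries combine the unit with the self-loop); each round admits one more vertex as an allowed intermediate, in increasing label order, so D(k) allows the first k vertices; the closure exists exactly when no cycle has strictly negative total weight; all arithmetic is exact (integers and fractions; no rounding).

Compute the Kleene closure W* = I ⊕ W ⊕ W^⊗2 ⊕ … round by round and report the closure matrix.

D(0):
  [0, ∞, -3, -3, -4]
  [∞, 0, ∞, ∞, ∞]
  [∞, 12, 0, 1, ∞]
  [∞, ∞, 19, 0, ∞]
  [∞, ∞, ∞, ∞, 0]
D(1):
  [0, ∞, -3, -3, -4]
  [∞, 0, ∞, ∞, ∞]
  [∞, 12, 0, 1, ∞]
  [∞, ∞, 19, 0, ∞]
  [∞, ∞, ∞, ∞, 0]
D(2):
  [0, ∞, -3, -3, -4]
  [∞, 0, ∞, ∞, ∞]
  [∞, 12, 0, 1, ∞]
  [∞, ∞, 19, 0, ∞]
  [∞, ∞, ∞, ∞, 0]
D(3):
  [0, 9, -3, -3, -4]
  [∞, 0, ∞, ∞, ∞]
  [∞, 12, 0, 1, ∞]
  [∞, 31, 19, 0, ∞]
  [∞, ∞, ∞, ∞, 0]
D(4):
  [0, 9, -3, -3, -4]
  [∞, 0, ∞, ∞, ∞]
  [∞, 12, 0, 1, ∞]
  [∞, 31, 19, 0, ∞]
  [∞, ∞, ∞, ∞, 0]
D(5):
  [0, 9, -3, -3, -4]
  [∞, 0, ∞, ∞, ∞]
  [∞, 12, 0, 1, ∞]
  [∞, 31, 19, 0, ∞]
  [∞, ∞, ∞, ∞, 0]
Answer: W* = [[0, 9, -3, -3, -4], [∞, 0, ∞, ∞, ∞], [∞, 12, 0, 1, ∞], [∞, 31, 19, 0, ∞], [∞, ∞, ∞, ∞, 0]]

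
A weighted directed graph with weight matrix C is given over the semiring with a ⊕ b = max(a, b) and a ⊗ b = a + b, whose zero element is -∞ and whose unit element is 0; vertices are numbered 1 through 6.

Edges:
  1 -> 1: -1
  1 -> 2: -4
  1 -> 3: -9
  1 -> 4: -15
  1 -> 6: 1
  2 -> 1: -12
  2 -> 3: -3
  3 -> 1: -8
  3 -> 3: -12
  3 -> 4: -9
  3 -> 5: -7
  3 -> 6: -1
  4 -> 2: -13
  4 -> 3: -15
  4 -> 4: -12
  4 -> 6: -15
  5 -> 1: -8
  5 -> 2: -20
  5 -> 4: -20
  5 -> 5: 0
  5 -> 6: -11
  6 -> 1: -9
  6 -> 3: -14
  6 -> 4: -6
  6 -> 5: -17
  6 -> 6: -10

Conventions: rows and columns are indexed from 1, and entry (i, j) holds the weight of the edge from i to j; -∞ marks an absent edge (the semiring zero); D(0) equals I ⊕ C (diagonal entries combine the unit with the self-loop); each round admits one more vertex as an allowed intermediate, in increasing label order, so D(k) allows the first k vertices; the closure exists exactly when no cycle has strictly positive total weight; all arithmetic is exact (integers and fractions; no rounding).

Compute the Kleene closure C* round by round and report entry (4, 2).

D(0):
  [0, -4, -9, -15, -∞, 1]
  [-12, 0, -3, -∞, -∞, -∞]
  [-8, -∞, 0, -9, -7, -1]
  [-∞, -13, -15, 0, -∞, -15]
  [-8, -20, -∞, -20, 0, -11]
  [-9, -∞, -14, -6, -17, 0]
D(1):
  [0, -4, -9, -15, -∞, 1]
  [-12, 0, -3, -27, -∞, -11]
  [-8, -12, 0, -9, -7, -1]
  [-∞, -13, -15, 0, -∞, -15]
  [-8, -12, -17, -20, 0, -7]
  [-9, -13, -14, -6, -17, 0]
D(2):
  [0, -4, -7, -15, -∞, 1]
  [-12, 0, -3, -27, -∞, -11]
  [-8, -12, 0, -9, -7, -1]
  [-25, -13, -15, 0, -∞, -15]
  [-8, -12, -15, -20, 0, -7]
  [-9, -13, -14, -6, -17, 0]
D(3):
  [0, -4, -7, -15, -14, 1]
  [-11, 0, -3, -12, -10, -4]
  [-8, -12, 0, -9, -7, -1]
  [-23, -13, -15, 0, -22, -15]
  [-8, -12, -15, -20, 0, -7]
  [-9, -13, -14, -6, -17, 0]
D(4):
  [0, -4, -7, -15, -14, 1]
  [-11, 0, -3, -12, -10, -4]
  [-8, -12, 0, -9, -7, -1]
  [-23, -13, -15, 0, -22, -15]
  [-8, -12, -15, -20, 0, -7]
  [-9, -13, -14, -6, -17, 0]
D(5):
  [0, -4, -7, -15, -14, 1]
  [-11, 0, -3, -12, -10, -4]
  [-8, -12, 0, -9, -7, -1]
  [-23, -13, -15, 0, -22, -15]
  [-8, -12, -15, -20, 0, -7]
  [-9, -13, -14, -6, -17, 0]
D(6):
  [0, -4, -7, -5, -14, 1]
  [-11, 0, -3, -10, -10, -4]
  [-8, -12, 0, -7, -7, -1]
  [-23, -13, -15, 0, -22, -15]
  [-8, -12, -15, -13, 0, -7]
  [-9, -13, -14, -6, -17, 0]
Answer: C*[4][2] = -13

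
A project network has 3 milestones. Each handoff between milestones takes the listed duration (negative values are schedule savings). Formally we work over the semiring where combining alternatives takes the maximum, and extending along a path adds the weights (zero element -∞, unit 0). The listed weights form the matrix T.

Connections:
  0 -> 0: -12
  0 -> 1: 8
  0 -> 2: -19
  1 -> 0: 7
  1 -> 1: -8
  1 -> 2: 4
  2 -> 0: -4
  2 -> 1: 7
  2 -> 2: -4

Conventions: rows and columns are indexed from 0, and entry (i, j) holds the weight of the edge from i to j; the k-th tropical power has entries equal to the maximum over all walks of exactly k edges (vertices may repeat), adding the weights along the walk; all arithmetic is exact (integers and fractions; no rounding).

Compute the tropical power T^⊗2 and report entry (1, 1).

T^⊗2:
  [15, 0, 12]
  [0, 15, 0]
  [14, 4, 11]
Key observation: the optimum is the walk 1->0->1, with weight 7 + 8 = 15.
Optimal value attained by: walk 1->0->1.
Answer: (T^⊗2)[1][1] = 15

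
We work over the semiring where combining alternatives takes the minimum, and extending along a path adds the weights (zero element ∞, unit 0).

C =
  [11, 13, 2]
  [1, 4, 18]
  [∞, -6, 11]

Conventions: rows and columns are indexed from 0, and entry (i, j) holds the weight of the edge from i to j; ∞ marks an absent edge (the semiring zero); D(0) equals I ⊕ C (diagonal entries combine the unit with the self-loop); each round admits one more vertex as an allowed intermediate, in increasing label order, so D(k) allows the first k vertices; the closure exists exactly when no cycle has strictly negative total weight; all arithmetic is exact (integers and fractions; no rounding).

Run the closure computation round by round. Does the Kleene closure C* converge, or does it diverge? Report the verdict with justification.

D(0):
  [0, 13, 2]
  [1, 0, 18]
  [∞, -6, 0]
D(1):
  [0, 13, 2]
  [1, 0, 3]
  [∞, -6, 0]
Detection: at round 2, diagonal entry (2, 2) turns strictly negative.
Key observation: the cycle 2->1->0->2 has total weight (-6) + 1 + 2, which is strictly negative.
Answer: DIVERGES — negative cycle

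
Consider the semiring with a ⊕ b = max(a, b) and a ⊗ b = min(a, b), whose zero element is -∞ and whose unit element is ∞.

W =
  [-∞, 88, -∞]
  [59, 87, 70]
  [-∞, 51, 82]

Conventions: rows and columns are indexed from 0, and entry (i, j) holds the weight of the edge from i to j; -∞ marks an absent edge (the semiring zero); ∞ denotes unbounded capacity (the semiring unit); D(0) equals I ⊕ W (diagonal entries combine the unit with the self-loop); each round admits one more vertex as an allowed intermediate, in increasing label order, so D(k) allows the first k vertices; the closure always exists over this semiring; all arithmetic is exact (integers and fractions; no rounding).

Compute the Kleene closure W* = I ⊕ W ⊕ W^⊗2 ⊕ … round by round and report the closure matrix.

D(0):
  [∞, 88, -∞]
  [59, ∞, 70]
  [-∞, 51, ∞]
D(1):
  [∞, 88, -∞]
  [59, ∞, 70]
  [-∞, 51, ∞]
D(2):
  [∞, 88, 70]
  [59, ∞, 70]
  [51, 51, ∞]
D(3):
  [∞, 88, 70]
  [59, ∞, 70]
  [51, 51, ∞]
Answer: W* = [[∞, 88, 70], [59, ∞, 70], [51, 51, ∞]]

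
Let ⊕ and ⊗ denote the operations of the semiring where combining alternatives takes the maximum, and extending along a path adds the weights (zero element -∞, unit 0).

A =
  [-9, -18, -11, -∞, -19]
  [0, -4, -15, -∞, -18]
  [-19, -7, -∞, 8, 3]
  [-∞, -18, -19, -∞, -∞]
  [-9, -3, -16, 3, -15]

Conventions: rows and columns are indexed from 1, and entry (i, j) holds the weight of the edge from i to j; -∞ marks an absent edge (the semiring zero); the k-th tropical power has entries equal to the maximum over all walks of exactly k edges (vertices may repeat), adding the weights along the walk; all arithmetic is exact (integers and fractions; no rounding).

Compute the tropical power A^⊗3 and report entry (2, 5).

A^⊗2:
  [-18, -18, -20, -3, -8]
  [-4, -8, -11, -7, -12]
  [-6, 0, -11, 6, -12]
  [-18, -22, -33, -11, -16]
  [-3, -7, -16, -8, -13]
A^⊗3:
  [-17, -11, -22, -5, -17]
  [-8, -12, -15, -3, -8]
  [0, -4, -13, -3, -8]
  [-22, -19, -29, -13, -30]
  [-7, -11, -14, -8, -13]
Key observation: the optimum is the walk 2->1->3->5, with weight 0 + (-11) + 3 = -8.
Optimal value attained by: walk 2->1->3->5.
Answer: (A^⊗3)[2][5] = -8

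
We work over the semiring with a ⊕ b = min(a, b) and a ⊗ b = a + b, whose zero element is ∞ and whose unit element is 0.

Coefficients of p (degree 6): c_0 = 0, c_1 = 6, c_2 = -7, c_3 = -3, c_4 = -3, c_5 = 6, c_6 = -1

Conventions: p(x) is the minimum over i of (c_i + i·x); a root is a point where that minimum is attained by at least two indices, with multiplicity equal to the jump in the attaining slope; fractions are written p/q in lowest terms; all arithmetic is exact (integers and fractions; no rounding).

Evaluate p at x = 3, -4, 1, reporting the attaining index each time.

p(3) = min(0+0·3=0, 6+1·3=9, -7+2·3=-1, -3+3·3=6, -3+4·3=9, 6+5·3=21, -1+6·3=17) = -1 (attained by i=2)
p(-4) = min(0+0·(-4)=0, 6+1·(-4)=2, -7+2·(-4)=-15, -3+3·(-4)=-15, -3+4·(-4)=-19, 6+5·(-4)=-14, -1+6·(-4)=-25) = -25 (attained by i=6)
p(1) = min(0+0·1=0, 6+1·1=7, -7+2·1=-5, -3+3·1=0, -3+4·1=1, 6+5·1=11, -1+6·1=5) = -5 (attained by i=2)
Answer: p(3) = -1; p(-4) = -25; p(1) = -5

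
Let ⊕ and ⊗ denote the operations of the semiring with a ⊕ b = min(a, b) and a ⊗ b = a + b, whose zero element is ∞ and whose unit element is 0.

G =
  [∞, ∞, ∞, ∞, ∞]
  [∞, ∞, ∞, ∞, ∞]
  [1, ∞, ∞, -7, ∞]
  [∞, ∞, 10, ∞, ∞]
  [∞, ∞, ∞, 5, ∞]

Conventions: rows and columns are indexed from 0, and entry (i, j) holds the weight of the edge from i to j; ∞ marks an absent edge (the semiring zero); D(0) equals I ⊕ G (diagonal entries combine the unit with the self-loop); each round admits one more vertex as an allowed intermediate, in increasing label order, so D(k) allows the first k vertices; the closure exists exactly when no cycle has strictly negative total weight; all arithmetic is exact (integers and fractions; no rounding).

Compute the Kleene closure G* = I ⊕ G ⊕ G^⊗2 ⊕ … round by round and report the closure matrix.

D(0):
  [0, ∞, ∞, ∞, ∞]
  [∞, 0, ∞, ∞, ∞]
  [1, ∞, 0, -7, ∞]
  [∞, ∞, 10, 0, ∞]
  [∞, ∞, ∞, 5, 0]
D(1):
  [0, ∞, ∞, ∞, ∞]
  [∞, 0, ∞, ∞, ∞]
  [1, ∞, 0, -7, ∞]
  [∞, ∞, 10, 0, ∞]
  [∞, ∞, ∞, 5, 0]
D(2):
  [0, ∞, ∞, ∞, ∞]
  [∞, 0, ∞, ∞, ∞]
  [1, ∞, 0, -7, ∞]
  [∞, ∞, 10, 0, ∞]
  [∞, ∞, ∞, 5, 0]
D(3):
  [0, ∞, ∞, ∞, ∞]
  [∞, 0, ∞, ∞, ∞]
  [1, ∞, 0, -7, ∞]
  [11, ∞, 10, 0, ∞]
  [∞, ∞, ∞, 5, 0]
D(4):
  [0, ∞, ∞, ∞, ∞]
  [∞, 0, ∞, ∞, ∞]
  [1, ∞, 0, -7, ∞]
  [11, ∞, 10, 0, ∞]
  [16, ∞, 15, 5, 0]
D(5):
  [0, ∞, ∞, ∞, ∞]
  [∞, 0, ∞, ∞, ∞]
  [1, ∞, 0, -7, ∞]
  [11, ∞, 10, 0, ∞]
  [16, ∞, 15, 5, 0]
Answer: G* = [[0, ∞, ∞, ∞, ∞], [∞, 0, ∞, ∞, ∞], [1, ∞, 0, -7, ∞], [11, ∞, 10, 0, ∞], [16, ∞, 15, 5, 0]]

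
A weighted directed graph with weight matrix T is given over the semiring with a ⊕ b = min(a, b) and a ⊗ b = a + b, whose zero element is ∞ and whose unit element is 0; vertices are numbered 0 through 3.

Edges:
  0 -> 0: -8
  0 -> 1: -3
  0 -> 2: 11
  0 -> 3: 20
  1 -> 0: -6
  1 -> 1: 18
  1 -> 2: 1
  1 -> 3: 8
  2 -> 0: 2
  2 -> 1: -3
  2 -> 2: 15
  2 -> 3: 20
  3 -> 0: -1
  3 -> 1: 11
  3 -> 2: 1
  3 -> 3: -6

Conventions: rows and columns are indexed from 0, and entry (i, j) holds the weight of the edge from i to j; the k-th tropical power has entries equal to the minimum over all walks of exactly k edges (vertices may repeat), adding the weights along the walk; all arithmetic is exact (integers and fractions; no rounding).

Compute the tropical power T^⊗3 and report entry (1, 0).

T^⊗2:
  [-16, -11, -2, 5]
  [-14, -9, 5, 2]
  [-9, -1, -2, 5]
  [-9, -4, -5, -12]
T^⊗3:
  [-24, -19, -10, -3]
  [-22, -17, -8, -4]
  [-17, -12, 0, -1]
  [-17, -12, -11, -18]
Key observation: the optimum is the walk 1->0->0->0, with weight (-6) + (-8) + (-8) = -22.
Optimal value attained by: walk 1->0->0->0.
Answer: (T^⊗3)[1][0] = -22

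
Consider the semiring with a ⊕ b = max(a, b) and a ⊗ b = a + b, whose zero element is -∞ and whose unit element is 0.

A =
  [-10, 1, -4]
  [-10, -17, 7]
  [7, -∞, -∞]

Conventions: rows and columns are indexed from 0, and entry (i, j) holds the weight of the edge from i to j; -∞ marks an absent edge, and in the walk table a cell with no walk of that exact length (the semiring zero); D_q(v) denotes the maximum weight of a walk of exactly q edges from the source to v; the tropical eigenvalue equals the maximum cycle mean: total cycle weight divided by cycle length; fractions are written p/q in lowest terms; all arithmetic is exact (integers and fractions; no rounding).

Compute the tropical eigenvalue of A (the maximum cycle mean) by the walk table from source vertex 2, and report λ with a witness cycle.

q=0: [-∞, -∞, 0]
q=1: [7, -∞, -∞]
q=2: [-3, 8, 3]
q=3: [10, -2, 15]
Optimal cycle mean attained by: cycle 0->1->2->0, total 1 + 7 + 7, length 3.
Answer: λ = 5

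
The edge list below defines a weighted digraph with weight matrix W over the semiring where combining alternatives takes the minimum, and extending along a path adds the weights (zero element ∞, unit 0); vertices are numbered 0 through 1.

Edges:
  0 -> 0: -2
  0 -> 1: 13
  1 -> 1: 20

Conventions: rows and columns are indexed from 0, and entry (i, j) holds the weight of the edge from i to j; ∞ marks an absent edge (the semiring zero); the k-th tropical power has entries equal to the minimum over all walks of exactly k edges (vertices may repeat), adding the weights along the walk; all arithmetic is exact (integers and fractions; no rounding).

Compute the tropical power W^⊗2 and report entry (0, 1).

W^⊗2:
  [-4, 11]
  [∞, 40]
Key observation: the optimum is the walk 0->0->1, with weight (-2) + 13 = 11.
Optimal value attained by: walk 0->0->1.
Answer: (W^⊗2)[0][1] = 11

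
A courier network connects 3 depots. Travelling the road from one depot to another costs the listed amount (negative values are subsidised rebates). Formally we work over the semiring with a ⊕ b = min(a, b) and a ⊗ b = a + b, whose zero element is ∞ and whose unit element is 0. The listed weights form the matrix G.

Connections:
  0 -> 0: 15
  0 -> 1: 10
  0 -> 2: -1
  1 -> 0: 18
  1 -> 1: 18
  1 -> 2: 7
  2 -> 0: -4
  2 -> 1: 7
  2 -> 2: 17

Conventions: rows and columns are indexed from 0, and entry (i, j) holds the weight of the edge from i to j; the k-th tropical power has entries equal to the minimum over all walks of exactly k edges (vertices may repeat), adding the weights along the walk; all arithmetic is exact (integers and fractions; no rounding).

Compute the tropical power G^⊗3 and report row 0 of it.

G^⊗2:
  [-5, 6, 14]
  [3, 14, 17]
  [11, 6, -5]
G^⊗3:
  [10, 5, -6]
  [13, 13, 2]
  [-9, 2, 10]
Answer: row 0 of G^⊗3 = [10, 5, -6]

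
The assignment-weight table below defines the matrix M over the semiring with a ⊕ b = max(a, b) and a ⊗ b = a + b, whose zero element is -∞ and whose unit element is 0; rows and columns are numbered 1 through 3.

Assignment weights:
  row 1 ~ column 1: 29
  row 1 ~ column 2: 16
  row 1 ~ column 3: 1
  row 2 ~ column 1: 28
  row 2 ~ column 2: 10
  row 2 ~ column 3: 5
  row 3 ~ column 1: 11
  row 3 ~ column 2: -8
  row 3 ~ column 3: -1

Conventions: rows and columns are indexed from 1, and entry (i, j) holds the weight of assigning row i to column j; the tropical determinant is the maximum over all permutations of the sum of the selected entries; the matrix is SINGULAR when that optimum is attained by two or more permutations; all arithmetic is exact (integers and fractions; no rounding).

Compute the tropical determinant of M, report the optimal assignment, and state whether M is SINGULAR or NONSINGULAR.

σ = (1, 2, 3): 29 + 10 + (-1) = 38
σ = (1, 3, 2): 29 + 5 + (-8) = 26
σ = (2, 1, 3): 16 + 28 + (-1) = 43
σ = (2, 3, 1): 16 + 5 + 11 = 32
σ = (3, 1, 2): 1 + 28 + (-8) = 21
σ = (3, 2, 1): 1 + 10 + 11 = 22
Optimal value attained by: σ = (2, 1, 3).
Answer: det⊕(M) = 43; verdict: NONSINGULAR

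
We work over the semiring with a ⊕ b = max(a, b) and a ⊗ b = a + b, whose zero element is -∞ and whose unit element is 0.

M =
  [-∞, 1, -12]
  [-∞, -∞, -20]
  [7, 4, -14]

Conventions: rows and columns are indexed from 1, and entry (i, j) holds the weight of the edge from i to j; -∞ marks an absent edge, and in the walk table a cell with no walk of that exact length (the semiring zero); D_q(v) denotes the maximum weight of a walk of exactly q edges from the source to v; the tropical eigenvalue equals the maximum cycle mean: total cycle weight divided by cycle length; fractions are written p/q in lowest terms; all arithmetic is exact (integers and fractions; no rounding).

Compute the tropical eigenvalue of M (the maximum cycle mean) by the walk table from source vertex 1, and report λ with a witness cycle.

q=0: [0, -∞, -∞]
q=1: [-∞, 1, -12]
q=2: [-5, -8, -19]
q=3: [-12, -4, -17]
Optimal cycle mean attained by: cycle 1->3->1, total (-12) + 7, length 2.
Answer: λ = -5/2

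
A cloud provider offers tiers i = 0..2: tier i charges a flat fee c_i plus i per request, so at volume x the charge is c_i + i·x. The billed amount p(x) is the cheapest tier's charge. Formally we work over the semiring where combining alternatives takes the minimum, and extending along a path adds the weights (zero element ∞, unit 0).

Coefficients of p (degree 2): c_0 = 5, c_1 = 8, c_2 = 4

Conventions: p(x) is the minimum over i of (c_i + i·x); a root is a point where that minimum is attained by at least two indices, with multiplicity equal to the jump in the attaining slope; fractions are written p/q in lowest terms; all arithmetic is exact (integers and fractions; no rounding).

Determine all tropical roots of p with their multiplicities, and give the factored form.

hull edge (i=0, c=5) to (i=2, c=4): slope -1/2, span 2
Factored form: p(x) = 4 ⊗ (x ⊕ 1/2) ⊗ (x ⊕ 1/2)
Answer: roots = 1/2 (mult 2)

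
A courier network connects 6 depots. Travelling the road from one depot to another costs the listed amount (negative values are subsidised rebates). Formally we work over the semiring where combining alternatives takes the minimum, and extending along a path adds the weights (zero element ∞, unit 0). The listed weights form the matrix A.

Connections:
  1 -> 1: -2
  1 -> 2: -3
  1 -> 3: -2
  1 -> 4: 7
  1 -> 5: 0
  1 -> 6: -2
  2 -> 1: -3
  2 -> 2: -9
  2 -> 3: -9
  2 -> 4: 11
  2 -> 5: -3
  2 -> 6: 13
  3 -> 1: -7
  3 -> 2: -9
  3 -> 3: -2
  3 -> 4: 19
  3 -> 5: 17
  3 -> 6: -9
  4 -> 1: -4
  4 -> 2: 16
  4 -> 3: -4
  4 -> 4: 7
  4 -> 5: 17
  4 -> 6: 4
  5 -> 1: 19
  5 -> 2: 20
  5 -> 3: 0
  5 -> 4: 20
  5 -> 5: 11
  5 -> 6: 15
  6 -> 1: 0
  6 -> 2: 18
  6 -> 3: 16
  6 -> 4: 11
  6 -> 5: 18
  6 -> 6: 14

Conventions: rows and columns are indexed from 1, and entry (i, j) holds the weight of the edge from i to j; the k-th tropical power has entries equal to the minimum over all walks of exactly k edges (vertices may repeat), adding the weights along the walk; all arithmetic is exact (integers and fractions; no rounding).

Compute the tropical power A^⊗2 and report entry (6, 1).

A^⊗2:
  [-9, -12, -12, 5, -6, -11]
  [-16, -18, -18, 2, -12, -18]
  [-12, -18, -18, 0, -12, -11]
  [-11, -13, -6, 3, -4, -13]
  [-7, -9, -2, 19, 17, -9]
  [-2, -3, -2, 7, 0, -2]
Key observation: the optimum is the walk 6->1->1, with weight 0 + (-2) = -2.
Optimal value attained by: walk 6->1->1.
Answer: (A^⊗2)[6][1] = -2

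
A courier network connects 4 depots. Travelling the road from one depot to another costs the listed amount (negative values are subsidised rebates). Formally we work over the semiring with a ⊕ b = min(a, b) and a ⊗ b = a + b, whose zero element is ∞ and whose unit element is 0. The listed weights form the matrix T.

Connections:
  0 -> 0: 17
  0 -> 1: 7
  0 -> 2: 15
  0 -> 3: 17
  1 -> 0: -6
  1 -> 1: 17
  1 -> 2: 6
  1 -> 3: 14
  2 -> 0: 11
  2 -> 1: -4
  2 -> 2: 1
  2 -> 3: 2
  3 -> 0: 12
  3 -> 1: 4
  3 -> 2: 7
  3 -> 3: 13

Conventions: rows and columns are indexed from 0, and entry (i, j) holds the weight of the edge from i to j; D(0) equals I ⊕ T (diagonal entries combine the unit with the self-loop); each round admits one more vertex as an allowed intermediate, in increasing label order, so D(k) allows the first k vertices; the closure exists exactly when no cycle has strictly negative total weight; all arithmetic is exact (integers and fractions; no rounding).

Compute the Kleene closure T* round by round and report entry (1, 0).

D(0):
  [0, 7, 15, 17]
  [-6, 0, 6, 14]
  [11, -4, 0, 2]
  [12, 4, 7, 0]
D(1):
  [0, 7, 15, 17]
  [-6, 0, 6, 11]
  [11, -4, 0, 2]
  [12, 4, 7, 0]
D(2):
  [0, 7, 13, 17]
  [-6, 0, 6, 11]
  [-10, -4, 0, 2]
  [-2, 4, 7, 0]
D(3):
  [0, 7, 13, 15]
  [-6, 0, 6, 8]
  [-10, -4, 0, 2]
  [-3, 3, 7, 0]
D(4):
  [0, 7, 13, 15]
  [-6, 0, 6, 8]
  [-10, -4, 0, 2]
  [-3, 3, 7, 0]
Answer: T*[1][0] = -6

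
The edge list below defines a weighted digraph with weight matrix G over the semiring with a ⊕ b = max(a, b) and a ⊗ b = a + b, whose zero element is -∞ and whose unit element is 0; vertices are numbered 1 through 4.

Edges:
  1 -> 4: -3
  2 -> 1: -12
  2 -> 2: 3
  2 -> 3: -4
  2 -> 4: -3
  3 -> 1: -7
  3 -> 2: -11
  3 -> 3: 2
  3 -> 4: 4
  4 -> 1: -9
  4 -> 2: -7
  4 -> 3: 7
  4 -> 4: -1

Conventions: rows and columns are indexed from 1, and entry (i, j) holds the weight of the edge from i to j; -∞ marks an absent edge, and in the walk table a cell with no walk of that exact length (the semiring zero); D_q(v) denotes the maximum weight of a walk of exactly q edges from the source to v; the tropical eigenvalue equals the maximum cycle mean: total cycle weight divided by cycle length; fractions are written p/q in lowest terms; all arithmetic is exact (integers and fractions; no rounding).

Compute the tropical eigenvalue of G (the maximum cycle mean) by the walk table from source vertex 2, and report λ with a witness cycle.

q=0: [-∞, 0, -∞, -∞]
q=1: [-12, 3, -4, -3]
q=2: [-9, 6, 4, 0]
q=3: [-3, 9, 7, 8]
q=4: [0, 12, 15, 11]
Optimal cycle mean attained by: cycle 3->4->3, total 4 + 7, length 2.
Answer: λ = 11/2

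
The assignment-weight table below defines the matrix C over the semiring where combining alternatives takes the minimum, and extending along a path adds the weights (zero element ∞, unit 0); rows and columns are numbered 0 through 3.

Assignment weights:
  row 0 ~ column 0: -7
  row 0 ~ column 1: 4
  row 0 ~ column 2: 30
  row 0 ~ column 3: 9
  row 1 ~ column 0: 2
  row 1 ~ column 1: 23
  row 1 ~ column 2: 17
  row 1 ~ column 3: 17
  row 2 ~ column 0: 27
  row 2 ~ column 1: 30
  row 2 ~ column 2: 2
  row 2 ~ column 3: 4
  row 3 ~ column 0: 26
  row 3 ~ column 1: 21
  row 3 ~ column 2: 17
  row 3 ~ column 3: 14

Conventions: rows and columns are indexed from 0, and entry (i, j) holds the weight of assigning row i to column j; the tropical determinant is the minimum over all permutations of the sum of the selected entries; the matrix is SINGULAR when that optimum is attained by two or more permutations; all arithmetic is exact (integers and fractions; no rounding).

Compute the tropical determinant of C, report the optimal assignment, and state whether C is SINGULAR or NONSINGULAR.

σ = (0, 1, 2, 3): (-7) + 23 + 2 + 14 = 32
σ = (0, 1, 3, 2): (-7) + 23 + 4 + 17 = 37
σ = (0, 2, 1, 3): (-7) + 17 + 30 + 14 = 54
σ = (0, 2, 3, 1): (-7) + 17 + 4 + 21 = 35
σ = (0, 3, 1, 2): (-7) + 17 + 30 + 17 = 57
σ = (0, 3, 2, 1): (-7) + 17 + 2 + 21 = 33
σ = (1, 0, 2, 3): 4 + 2 + 2 + 14 = 22
σ = (1, 0, 3, 2): 4 + 2 + 4 + 17 = 27
σ = (1, 2, 0, 3): 4 + 17 + 27 + 14 = 62
σ = (1, 2, 3, 0): 4 + 17 + 4 + 26 = 51
σ = (1, 3, 0, 2): 4 + 17 + 27 + 17 = 65
σ = (1, 3, 2, 0): 4 + 17 + 2 + 26 = 49
σ = (2, 0, 1, 3): 30 + 2 + 30 + 14 = 76
σ = (2, 0, 3, 1): 30 + 2 + 4 + 21 = 57
σ = (2, 1, 0, 3): 30 + 23 + 27 + 14 = 94
σ = (2, 1, 3, 0): 30 + 23 + 4 + 26 = 83
σ = (2, 3, 0, 1): 30 + 17 + 27 + 21 = 95
σ = (2, 3, 1, 0): 30 + 17 + 30 + 26 = 103
σ = (3, 0, 1, 2): 9 + 2 + 30 + 17 = 58
σ = (3, 0, 2, 1): 9 + 2 + 2 + 21 = 34
σ = (3, 1, 0, 2): 9 + 23 + 27 + 17 = 76
σ = (3, 1, 2, 0): 9 + 23 + 2 + 26 = 60
σ = (3, 2, 0, 1): 9 + 17 + 27 + 21 = 74
σ = (3, 2, 1, 0): 9 + 17 + 30 + 26 = 82
Optimal value attained by: σ = (1, 0, 2, 3).
Answer: det⊕(C) = 22; verdict: NONSINGULAR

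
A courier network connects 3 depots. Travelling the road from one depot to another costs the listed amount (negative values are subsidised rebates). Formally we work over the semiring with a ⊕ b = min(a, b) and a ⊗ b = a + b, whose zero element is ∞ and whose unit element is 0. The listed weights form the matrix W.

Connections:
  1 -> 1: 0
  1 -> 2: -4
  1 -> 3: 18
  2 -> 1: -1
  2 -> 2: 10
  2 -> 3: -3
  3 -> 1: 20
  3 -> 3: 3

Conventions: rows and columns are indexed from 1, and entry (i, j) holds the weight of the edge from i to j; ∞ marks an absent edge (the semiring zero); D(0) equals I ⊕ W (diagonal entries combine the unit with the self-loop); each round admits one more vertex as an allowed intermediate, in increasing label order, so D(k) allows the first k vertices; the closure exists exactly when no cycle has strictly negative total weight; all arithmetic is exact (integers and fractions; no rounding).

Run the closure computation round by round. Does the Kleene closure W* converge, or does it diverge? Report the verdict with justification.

D(0):
  [0, -4, 18]
  [-1, 0, -3]
  [20, ∞, 0]
Detection: at round 1, diagonal entry (2, 2) turns strictly negative.
Key observation: the cycle 2->1->2 has total weight (-1) + (-4), which is strictly negative.
Answer: DIVERGES — negative cycle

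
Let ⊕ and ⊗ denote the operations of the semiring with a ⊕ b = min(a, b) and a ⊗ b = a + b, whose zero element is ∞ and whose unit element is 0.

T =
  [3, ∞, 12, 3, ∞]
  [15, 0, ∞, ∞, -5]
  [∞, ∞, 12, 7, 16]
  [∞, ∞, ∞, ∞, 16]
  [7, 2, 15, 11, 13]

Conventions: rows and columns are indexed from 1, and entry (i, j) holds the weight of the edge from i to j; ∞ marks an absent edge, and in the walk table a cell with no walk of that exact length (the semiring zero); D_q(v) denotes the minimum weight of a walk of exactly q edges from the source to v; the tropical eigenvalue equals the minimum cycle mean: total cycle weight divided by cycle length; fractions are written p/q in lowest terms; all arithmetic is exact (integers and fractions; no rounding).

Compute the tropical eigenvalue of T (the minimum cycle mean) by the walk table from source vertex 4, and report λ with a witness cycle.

q=0: [∞, ∞, ∞, 0, ∞]
q=1: [∞, ∞, ∞, ∞, 16]
q=2: [23, 18, 31, 27, 29]
q=3: [26, 18, 35, 26, 13]
q=4: [20, 15, 28, 24, 13]
q=5: [20, 15, 28, 23, 10]
Optimal cycle mean attained by: cycle 2->5->2, total (-5) + 2, length 2.
Answer: λ = -3/2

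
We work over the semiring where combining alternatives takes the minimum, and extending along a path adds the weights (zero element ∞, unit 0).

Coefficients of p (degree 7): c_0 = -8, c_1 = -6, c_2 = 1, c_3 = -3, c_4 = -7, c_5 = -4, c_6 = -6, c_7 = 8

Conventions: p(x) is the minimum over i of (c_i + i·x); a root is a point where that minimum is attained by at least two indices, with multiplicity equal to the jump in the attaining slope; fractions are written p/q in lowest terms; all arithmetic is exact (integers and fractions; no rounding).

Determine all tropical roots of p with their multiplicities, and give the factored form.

hull edge (i=0, c=-8) to (i=4, c=-7): slope 1/4, span 4
hull edge (i=4, c=-7) to (i=6, c=-6): slope 1/2, span 2
hull edge (i=6, c=-6) to (i=7, c=8): slope 14, span 1
Factored form: p(x) = 8 ⊗ (x ⊕ (-14)) ⊗ (x ⊕ (-1/2)) ⊗ (x ⊕ (-1/2)) ⊗ (x ⊕ (-1/4)) ⊗ (x ⊕ (-1/4)) ⊗ (x ⊕ (-1/4)) ⊗ (x ⊕ (-1/4))
Answer: roots = -14 (mult 1), -1/2 (mult 2), -1/4 (mult 4)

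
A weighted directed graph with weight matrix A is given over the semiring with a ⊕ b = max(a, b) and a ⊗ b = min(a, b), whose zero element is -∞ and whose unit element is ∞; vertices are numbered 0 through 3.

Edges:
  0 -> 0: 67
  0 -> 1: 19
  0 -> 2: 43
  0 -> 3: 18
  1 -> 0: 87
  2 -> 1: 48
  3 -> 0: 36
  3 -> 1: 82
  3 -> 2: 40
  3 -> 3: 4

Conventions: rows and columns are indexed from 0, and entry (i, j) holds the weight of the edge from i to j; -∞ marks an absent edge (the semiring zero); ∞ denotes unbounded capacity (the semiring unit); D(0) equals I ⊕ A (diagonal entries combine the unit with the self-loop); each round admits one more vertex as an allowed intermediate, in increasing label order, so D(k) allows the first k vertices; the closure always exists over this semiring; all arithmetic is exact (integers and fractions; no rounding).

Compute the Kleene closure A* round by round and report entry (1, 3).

D(0):
  [∞, 19, 43, 18]
  [87, ∞, -∞, -∞]
  [-∞, 48, ∞, -∞]
  [36, 82, 40, ∞]
D(1):
  [∞, 19, 43, 18]
  [87, ∞, 43, 18]
  [-∞, 48, ∞, -∞]
  [36, 82, 40, ∞]
D(2):
  [∞, 19, 43, 18]
  [87, ∞, 43, 18]
  [48, 48, ∞, 18]
  [82, 82, 43, ∞]
D(3):
  [∞, 43, 43, 18]
  [87, ∞, 43, 18]
  [48, 48, ∞, 18]
  [82, 82, 43, ∞]
D(4):
  [∞, 43, 43, 18]
  [87, ∞, 43, 18]
  [48, 48, ∞, 18]
  [82, 82, 43, ∞]
Answer: A*[1][3] = 18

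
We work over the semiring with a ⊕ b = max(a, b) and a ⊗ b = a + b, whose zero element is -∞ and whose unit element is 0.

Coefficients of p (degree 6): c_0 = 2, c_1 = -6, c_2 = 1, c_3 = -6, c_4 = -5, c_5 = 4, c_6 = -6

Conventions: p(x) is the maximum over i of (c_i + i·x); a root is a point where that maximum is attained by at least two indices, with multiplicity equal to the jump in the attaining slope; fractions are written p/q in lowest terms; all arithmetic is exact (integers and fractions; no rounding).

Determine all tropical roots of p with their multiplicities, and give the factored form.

hull edge (i=0, c=2) to (i=5, c=4): slope 2/5, span 5
hull edge (i=5, c=4) to (i=6, c=-6): slope -10, span 1
Factored form: p(x) = -6 ⊗ (x ⊕ (-2/5)) ⊗ (x ⊕ (-2/5)) ⊗ (x ⊕ (-2/5)) ⊗ (x ⊕ (-2/5)) ⊗ (x ⊕ (-2/5)) ⊗ (x ⊕ 10)
Answer: roots = -2/5 (mult 5), 10 (mult 1)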